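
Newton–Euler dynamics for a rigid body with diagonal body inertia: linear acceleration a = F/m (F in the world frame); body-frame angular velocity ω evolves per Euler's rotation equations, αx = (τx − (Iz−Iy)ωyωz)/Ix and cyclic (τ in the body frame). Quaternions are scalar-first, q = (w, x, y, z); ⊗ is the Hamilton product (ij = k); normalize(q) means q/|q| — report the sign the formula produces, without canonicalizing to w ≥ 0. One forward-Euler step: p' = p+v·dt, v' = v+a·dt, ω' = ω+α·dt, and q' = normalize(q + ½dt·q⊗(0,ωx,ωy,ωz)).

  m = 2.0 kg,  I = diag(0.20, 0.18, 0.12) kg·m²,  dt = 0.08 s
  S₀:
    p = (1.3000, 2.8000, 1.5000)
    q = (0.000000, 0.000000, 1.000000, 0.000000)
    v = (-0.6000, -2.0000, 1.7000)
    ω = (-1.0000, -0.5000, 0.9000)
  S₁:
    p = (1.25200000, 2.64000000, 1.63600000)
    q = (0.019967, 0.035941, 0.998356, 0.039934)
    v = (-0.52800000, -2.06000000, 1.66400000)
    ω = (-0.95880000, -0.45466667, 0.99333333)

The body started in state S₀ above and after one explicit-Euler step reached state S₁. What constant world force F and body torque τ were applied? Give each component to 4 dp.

F = (1.8000, -1.5000, -0.9000)
τ = (0.1300, 0.0300, 0.1300)

v₁ − v₀ = (0.07200000, -0.06000000, -0.03600000)
applied force F = (1.8000, -1.5000, -0.9000)
Δω = ω₁−ω₀ = (0.04120000, 0.04533333, 0.09333333)
precession coupling = (0.0270, -0.0720, -0.0100)
applied torque τ = (0.1300, 0.0300, 0.1300)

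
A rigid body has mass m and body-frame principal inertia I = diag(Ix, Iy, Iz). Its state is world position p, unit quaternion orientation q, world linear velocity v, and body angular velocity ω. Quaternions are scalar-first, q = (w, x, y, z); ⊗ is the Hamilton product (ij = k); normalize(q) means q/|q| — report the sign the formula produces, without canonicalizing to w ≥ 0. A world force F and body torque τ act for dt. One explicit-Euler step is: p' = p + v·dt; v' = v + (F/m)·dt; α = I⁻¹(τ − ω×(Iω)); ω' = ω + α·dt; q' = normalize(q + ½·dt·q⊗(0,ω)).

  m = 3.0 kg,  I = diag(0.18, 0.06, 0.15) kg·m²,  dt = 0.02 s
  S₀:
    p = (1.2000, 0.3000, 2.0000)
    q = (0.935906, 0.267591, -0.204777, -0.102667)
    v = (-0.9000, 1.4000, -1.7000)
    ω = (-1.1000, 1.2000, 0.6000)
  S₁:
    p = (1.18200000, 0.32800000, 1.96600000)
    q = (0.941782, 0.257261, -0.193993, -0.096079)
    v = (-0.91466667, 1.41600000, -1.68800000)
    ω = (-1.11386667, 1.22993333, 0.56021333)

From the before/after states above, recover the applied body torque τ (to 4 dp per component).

τ = (-0.0600, 0.0700, -0.1400)

Δω = ω₁−ω₀ = (-0.01386667, 0.02993333, -0.03978667)
I·α + gyro = (-0.0600, 0.0700, -0.1400)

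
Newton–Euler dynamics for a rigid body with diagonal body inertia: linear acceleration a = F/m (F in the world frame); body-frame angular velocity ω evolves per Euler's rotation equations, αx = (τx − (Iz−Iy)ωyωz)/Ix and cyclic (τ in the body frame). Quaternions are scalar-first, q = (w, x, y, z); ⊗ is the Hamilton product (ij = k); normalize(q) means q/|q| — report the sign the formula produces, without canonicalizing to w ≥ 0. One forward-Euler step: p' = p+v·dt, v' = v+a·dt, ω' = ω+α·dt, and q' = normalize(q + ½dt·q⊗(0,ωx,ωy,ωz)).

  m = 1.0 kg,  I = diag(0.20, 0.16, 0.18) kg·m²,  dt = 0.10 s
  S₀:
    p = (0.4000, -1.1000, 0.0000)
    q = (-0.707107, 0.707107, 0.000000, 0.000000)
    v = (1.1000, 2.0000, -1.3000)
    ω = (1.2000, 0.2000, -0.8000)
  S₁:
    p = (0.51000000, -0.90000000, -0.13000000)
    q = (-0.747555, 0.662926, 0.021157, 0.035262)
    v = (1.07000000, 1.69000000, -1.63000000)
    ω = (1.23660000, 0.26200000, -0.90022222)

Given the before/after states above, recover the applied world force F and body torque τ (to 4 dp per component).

F = (-0.3000, -3.1000, -3.3000)
τ = (0.0700, 0.0800, -0.1900)

v₁ − v₀ = (-0.03000000, -0.31000000, -0.33000000)
m·(v₁−v₀)/dt = (-0.3000, -3.1000, -3.3000)
ω₁ − ω₀ = (0.03660000, 0.06200000, -0.10022222)
precession coupling = (-0.0032, -0.0192, -0.0096)
applied torque τ = (0.0700, 0.0800, -0.1900)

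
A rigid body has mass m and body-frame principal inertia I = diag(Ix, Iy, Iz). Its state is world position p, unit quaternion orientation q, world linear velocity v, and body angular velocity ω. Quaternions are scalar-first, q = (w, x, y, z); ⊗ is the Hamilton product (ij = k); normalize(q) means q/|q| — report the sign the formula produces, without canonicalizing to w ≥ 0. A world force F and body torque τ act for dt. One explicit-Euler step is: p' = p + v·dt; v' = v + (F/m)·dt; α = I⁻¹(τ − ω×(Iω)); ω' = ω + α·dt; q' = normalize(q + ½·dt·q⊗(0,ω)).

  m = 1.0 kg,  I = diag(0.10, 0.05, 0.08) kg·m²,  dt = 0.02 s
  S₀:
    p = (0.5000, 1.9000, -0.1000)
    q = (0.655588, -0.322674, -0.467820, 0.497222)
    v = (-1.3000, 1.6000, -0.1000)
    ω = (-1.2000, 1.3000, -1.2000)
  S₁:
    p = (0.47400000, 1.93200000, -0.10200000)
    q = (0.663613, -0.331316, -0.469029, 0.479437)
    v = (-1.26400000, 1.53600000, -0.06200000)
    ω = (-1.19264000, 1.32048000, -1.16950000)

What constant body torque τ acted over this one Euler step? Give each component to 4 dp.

ω₁ − ω₀ = (0.00736000, 0.02048000, 0.03050000)
gyro term ω₀×Iω₀ = (-0.0468, 0.0288, 0.0780)
τ = I·(Δω/dt) + ω₀×(Iω₀) = (-0.0100, 0.0800, 0.2000)

τ = (-0.0100, 0.0800, 0.2000)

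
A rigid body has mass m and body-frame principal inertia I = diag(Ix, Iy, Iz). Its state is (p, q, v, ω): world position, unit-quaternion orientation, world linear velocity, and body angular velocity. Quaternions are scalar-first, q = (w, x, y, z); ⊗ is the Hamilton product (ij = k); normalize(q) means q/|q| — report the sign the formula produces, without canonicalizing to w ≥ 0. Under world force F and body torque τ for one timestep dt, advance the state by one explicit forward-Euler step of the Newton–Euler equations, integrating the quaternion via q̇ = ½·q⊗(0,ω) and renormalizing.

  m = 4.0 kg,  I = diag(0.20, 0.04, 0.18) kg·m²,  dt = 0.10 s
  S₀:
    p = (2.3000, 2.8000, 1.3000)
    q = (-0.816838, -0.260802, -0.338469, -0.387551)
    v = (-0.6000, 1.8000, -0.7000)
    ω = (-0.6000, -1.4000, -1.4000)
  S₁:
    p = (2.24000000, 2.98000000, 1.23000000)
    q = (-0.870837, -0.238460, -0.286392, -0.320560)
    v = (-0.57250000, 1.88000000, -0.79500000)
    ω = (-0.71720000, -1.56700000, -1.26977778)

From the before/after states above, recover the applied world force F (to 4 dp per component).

F = (1.1000, 3.2000, -3.8000)

Δv = v₁−v₀ = (0.02750000, 0.08000000, -0.09500000)
m·(v₁−v₀)/dt = (1.1000, 3.2000, -3.8000)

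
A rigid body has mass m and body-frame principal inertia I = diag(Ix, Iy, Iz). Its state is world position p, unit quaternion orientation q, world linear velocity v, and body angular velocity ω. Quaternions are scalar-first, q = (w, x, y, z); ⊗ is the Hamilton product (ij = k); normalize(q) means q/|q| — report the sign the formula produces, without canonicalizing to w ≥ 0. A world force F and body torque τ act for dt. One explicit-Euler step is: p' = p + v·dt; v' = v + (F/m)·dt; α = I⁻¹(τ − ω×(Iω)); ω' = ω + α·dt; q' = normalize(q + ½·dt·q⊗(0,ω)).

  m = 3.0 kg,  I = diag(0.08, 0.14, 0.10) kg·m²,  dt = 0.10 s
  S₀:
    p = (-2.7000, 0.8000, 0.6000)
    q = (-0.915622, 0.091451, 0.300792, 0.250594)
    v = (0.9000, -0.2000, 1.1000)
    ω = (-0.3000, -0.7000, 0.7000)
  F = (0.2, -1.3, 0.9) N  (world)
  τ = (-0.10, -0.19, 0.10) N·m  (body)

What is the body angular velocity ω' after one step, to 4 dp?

α = I⁻¹(τ − ω×Iω) = (-1.4950, -1.3871, 0.8740)
ω' = ω + α·dt = (-0.4495, -0.8387, 0.7874)

ω' = (-0.4495, -0.8387, 0.7874)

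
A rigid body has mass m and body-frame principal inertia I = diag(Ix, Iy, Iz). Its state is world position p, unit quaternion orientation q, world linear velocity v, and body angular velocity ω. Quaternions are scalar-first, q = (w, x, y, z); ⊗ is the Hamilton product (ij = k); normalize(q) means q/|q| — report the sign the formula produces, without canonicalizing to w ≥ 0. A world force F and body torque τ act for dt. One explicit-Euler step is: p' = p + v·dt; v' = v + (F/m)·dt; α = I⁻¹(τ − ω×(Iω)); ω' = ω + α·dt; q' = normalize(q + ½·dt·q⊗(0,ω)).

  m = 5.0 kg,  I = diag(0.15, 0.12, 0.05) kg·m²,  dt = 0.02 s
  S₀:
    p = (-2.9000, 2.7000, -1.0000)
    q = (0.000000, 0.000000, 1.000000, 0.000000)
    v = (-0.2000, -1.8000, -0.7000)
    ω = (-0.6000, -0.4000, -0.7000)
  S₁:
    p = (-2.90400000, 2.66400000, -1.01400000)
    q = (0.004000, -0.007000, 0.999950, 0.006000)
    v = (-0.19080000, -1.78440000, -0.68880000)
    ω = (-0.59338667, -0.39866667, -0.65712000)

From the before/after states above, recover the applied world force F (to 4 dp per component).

Δv = v₁−v₀ = (0.00920000, 0.01560000, 0.01120000)
applied force F = (2.3000, 3.9000, 2.8000)

F = (2.3000, 3.9000, 2.8000)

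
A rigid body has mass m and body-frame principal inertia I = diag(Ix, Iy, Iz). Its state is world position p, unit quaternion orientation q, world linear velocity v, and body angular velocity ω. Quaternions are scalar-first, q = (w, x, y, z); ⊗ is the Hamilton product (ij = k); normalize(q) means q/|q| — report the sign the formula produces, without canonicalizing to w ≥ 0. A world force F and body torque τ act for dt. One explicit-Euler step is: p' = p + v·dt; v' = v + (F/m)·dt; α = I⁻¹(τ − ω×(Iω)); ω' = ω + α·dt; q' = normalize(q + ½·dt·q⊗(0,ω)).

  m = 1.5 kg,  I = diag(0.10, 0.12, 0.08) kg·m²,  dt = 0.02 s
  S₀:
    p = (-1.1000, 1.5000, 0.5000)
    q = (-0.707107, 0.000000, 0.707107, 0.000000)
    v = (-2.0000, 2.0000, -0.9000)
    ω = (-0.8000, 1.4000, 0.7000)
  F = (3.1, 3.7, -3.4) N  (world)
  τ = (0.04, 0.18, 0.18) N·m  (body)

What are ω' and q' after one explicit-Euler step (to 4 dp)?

precession coupling ω×(Iω) = (-0.0392, -0.0112, -0.0224)
angular accel α = (0.7920, 1.5933, 2.5300)
new body rate ω' = (-0.7842, 1.4319, 0.7506)
2q̇ = q⊗(0,ω) = (-0.9899498, 1.0606605, -0.9899498, 0.0707107)
q + ½dt·q⊗(0,ω), renormalized = (-0.7169, 0.0106, 0.6971, 0.0007)

ω' = (-0.7842, 1.4319, 0.7506)
q' = (-0.7169, 0.0106, 0.6971, 0.0007)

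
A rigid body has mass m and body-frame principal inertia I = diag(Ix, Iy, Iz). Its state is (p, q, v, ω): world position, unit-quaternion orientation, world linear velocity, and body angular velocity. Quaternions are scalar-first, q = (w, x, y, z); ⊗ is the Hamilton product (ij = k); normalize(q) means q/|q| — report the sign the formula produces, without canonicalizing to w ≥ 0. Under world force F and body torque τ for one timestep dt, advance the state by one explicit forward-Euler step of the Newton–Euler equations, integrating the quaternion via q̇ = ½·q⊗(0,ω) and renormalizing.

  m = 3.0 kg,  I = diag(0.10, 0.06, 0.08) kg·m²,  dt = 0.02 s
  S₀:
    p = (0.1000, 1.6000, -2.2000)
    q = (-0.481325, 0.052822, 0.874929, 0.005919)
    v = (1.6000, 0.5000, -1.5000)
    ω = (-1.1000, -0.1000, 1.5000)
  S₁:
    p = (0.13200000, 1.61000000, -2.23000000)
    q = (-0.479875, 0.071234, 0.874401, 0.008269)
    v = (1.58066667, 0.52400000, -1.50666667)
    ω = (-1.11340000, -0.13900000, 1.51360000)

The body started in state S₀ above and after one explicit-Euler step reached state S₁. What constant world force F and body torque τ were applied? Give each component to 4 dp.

F = (-2.9000, 3.6000, -1.0000)
τ = (-0.0700, -0.1500, 0.0500)

velocity change Δv = (-0.01933333, 0.02400000, -0.00666667)
F = m·Δv/dt = (-2.9000, 3.6000, -1.0000)
ω₁ − ω₀ = (-0.01340000, -0.03900000, 0.01360000)
ω₀×(Iω₀) = (-0.0030, -0.0330, -0.0044)
τ = I·(Δω/dt) + ω₀×(Iω₀) = (-0.0700, -0.1500, 0.0500)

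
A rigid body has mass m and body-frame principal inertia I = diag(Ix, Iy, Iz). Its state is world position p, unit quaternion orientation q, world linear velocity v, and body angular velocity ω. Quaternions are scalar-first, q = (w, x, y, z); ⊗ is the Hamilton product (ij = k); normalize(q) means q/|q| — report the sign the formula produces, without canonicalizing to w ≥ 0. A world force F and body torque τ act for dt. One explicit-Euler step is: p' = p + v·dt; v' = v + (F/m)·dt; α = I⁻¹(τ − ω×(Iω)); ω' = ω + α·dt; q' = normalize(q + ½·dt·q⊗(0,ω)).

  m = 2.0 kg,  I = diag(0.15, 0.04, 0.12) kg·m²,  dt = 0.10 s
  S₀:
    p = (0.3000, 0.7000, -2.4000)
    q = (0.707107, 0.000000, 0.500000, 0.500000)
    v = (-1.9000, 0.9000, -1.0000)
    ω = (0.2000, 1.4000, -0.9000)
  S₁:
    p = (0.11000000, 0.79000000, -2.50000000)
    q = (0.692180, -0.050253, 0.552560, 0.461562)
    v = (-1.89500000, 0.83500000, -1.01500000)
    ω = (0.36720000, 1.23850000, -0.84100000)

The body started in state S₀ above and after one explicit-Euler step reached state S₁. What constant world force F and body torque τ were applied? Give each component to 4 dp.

F = (0.1000, -1.3000, -0.3000)
τ = (0.1500, -0.0700, 0.0400)

velocity change Δv = (0.00500000, -0.06500000, -0.01500000)
F = m·Δv/dt = (0.1000, -1.3000, -0.3000)
rate change Δω = (0.16720000, -0.16150000, 0.05900000)
precession coupling = (-0.1008, -0.0054, -0.0308)
I·α + gyro = (0.1500, -0.0700, 0.0400)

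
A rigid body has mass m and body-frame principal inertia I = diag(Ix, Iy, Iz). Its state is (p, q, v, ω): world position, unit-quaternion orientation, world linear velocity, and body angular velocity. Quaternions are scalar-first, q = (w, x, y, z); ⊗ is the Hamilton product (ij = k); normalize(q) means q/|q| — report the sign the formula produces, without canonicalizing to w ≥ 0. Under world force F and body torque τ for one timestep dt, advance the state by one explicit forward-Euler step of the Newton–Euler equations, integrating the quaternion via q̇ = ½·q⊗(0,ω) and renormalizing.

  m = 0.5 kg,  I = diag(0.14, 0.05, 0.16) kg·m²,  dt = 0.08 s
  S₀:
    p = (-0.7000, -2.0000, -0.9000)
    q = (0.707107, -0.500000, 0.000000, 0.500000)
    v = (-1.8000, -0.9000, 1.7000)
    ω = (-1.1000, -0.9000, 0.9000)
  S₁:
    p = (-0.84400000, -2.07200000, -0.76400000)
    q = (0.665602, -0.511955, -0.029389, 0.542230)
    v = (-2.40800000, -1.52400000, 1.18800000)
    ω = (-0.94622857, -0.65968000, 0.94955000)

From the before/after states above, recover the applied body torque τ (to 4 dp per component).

τ = (0.1800, 0.1700, 0.0100)

ω₁ − ω₀ = (0.15377143, 0.24032000, 0.04955000)
gyro term ω₀×Iω₀ = (-0.0891, 0.0198, -0.0891)
τ = I·(Δω/dt) + ω₀×(Iω₀) = (0.1800, 0.1700, 0.0100)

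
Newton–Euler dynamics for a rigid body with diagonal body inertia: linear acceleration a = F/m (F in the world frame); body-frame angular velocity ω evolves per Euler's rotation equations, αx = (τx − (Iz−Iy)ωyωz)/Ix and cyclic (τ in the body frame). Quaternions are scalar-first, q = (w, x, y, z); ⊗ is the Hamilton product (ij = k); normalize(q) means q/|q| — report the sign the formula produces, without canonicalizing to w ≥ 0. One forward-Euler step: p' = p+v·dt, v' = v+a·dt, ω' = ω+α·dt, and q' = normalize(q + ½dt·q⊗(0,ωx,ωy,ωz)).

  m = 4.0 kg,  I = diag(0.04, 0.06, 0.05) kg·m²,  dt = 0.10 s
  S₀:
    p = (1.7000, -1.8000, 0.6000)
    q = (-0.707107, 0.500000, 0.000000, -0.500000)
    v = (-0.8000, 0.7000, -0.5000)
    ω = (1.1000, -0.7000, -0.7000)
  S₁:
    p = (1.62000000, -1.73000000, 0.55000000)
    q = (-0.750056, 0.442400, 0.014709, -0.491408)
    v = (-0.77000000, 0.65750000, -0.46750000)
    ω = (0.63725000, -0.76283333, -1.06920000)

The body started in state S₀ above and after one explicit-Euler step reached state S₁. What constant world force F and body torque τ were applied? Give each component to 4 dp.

F = (1.2000, -1.7000, 1.3000)
τ = (-0.1900, -0.0300, -0.2000)

velocity change Δv = (0.03000000, -0.04250000, 0.03250000)
applied force F = (1.2000, -1.7000, 1.3000)
rate change Δω = (-0.46275000, -0.06283333, -0.36920000)
gyro term ω₀×Iω₀ = (-0.0049, 0.0077, -0.0154)
τ = I·(Δω/dt) + ω₀×(Iω₀) = (-0.1900, -0.0300, -0.2000)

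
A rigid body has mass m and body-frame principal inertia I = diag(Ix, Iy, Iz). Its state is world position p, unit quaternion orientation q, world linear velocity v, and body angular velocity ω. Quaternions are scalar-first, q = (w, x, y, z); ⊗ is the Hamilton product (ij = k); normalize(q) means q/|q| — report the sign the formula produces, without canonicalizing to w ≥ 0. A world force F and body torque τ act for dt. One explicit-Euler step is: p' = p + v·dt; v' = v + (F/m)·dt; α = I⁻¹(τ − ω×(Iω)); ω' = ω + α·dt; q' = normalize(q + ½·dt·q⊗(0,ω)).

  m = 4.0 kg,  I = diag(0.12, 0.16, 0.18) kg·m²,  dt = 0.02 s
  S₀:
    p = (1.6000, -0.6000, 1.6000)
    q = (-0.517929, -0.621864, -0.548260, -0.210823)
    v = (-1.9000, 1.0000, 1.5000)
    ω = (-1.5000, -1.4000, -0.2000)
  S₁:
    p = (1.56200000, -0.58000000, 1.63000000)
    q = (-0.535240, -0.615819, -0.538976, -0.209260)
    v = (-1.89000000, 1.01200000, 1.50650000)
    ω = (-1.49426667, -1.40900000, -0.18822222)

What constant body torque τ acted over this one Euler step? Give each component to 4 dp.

rate change Δω = (0.00573333, -0.00900000, 0.01177778)
gyro term ω₀×Iω₀ = (0.0056, -0.0180, 0.0840)
applied torque τ = (0.0400, -0.0900, 0.1900)

τ = (0.0400, -0.0900, 0.1900)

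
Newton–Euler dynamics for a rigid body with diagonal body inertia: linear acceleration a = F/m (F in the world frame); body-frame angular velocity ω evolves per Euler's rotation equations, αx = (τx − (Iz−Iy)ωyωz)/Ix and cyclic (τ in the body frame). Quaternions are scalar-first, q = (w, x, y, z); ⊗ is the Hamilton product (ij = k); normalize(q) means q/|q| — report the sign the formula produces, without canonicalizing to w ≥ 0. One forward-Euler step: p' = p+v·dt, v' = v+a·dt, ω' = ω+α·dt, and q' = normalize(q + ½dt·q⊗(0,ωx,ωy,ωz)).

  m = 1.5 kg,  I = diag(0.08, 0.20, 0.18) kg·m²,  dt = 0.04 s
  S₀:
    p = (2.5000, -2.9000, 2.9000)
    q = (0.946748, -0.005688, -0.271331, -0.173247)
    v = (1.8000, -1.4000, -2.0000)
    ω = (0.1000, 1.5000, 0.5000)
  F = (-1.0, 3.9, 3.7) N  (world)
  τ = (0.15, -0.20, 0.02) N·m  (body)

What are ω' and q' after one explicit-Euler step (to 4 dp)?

ω' = (0.1825, 1.4610, 0.5004)
q' = (0.9562, -0.0013, -0.2431, -0.1633)

α = I⁻¹(τ − ω×Iω) = (2.0625, -0.9750, 0.0111)
new body rate ω' = (0.1825, 1.4610, 0.5004)
q⊗(0,ω) = (0.4941888, 0.2188798, 1.4056413, 0.4919751)
q' = normalize(q + ½dt·q⊗(0,ω)) = (0.9562, -0.0013, -0.2431, -0.1633)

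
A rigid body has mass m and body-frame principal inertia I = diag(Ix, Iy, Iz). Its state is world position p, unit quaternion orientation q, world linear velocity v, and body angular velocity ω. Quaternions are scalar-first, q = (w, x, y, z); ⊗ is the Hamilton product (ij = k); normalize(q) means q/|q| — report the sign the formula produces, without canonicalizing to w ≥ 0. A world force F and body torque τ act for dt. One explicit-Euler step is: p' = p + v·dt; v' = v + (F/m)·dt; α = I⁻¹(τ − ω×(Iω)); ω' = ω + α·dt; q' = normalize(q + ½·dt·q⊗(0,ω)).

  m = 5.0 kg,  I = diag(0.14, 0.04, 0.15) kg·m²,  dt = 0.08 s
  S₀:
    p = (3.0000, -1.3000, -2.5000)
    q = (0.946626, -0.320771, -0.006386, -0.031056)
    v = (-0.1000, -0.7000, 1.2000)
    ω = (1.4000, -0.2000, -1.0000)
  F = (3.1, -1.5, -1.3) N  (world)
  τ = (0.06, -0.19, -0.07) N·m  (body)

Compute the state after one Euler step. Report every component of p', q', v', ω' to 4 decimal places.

p' = (2.9920, -1.3560, -2.4040)
q' = (0.9610, -0.2671, -0.0285, -0.0658)
v' = (-0.0504, -0.7240, 1.1792)
ω' = (1.4217, -0.6080, -1.0523)

linear accel F/m = (0.6200, -0.3000, -0.2600)
p + v·dt = (2.9920, -1.3560, -2.4040)
v' = v + a·dt = (-0.0504, -0.7240, 1.1792)
precession coupling ω×(Iω) = (0.0220, 0.0140, 0.0280)
angular accel α = (0.2714, -5.1000, -0.6533)
new body rate ω' = (1.4217, -0.6080, -1.0523)
2q̇ = q⊗(0,ω) = (0.4167462, 1.3254512, -0.5535746, -0.8735314)
q' = normalize(q + ½dt·q⊗(0,ω)) = (0.9610, -0.2671, -0.0285, -0.0658)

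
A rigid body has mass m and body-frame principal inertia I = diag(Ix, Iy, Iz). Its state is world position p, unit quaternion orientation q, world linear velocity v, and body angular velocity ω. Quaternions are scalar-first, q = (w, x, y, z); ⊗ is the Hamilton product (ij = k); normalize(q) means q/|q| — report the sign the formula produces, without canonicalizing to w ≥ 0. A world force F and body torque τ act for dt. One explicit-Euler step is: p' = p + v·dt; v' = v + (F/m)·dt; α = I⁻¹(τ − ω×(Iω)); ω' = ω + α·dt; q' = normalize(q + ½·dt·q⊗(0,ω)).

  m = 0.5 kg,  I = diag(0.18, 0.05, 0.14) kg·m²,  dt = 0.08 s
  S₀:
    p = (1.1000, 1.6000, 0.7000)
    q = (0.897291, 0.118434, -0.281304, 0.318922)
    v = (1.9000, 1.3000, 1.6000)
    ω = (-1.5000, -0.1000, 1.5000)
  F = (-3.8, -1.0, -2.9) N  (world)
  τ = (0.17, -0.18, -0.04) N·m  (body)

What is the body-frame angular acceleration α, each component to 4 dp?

precession coupling ω×(Iω) = (-0.0135, -0.0900, -0.0195)
α = I⁻¹(τ − ω×Iω) = (1.0194, -1.8000, -0.1464)

α = (1.0194, -1.8000, -0.1464)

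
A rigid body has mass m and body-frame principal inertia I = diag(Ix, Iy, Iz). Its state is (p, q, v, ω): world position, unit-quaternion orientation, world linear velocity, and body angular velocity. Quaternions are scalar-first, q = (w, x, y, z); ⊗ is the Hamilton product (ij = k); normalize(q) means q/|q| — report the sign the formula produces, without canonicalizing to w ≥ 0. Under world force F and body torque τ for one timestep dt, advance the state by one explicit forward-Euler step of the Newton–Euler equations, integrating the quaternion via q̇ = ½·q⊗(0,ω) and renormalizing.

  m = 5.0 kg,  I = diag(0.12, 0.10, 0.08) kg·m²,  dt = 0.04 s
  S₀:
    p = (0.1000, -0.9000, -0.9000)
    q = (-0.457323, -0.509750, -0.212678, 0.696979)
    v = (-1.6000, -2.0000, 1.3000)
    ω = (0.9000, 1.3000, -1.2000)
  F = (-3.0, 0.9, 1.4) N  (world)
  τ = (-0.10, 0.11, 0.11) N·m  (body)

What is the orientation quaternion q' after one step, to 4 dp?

q' = (-0.4256, -0.5306, -0.2241, 0.6980)

2q̇ = q⊗(0,ω) = (1.5716312, -1.0624498, -0.5789388, 0.0775228)
q + ½dt·q⊗(0,ω), renormalized = (-0.4256, -0.5306, -0.2241, 0.6980)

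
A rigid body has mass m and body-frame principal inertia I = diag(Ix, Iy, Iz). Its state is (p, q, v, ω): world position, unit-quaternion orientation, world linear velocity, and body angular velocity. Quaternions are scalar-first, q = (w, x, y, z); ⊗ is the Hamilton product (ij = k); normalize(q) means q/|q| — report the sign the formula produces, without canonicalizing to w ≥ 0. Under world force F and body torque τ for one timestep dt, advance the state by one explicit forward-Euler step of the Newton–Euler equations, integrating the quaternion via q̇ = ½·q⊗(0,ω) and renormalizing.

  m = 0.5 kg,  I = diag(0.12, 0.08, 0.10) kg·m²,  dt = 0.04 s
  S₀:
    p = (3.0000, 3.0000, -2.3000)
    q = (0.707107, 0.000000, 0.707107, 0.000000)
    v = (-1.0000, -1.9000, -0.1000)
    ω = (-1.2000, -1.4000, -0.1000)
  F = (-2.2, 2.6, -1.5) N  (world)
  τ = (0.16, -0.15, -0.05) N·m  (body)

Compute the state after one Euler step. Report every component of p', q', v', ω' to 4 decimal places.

p' = (2.9600, 2.9240, -2.3040)
q' = (0.7264, -0.0184, 0.6868, 0.0155)
v' = (-1.1760, -1.6920, -0.2200)
ω' = (-1.1476, -1.4762, -0.0931)

(τ − ω×Iω)/I = (1.3100, -1.9050, 0.1720)
ω + α·dt = (-1.1476, -1.4762, -0.0931)
2q̇ = q⊗(0,ω) = (0.9899498, -0.9192391, -0.9899498, 0.7778177)
updated quaternion q' = (0.7264, -0.0184, 0.6868, 0.0155)
a = (-4.4000, 5.2000, -3.0000)
p + v·dt = (2.9600, 2.9240, -2.3040)
v' = v + a·dt = (-1.1760, -1.6920, -0.2200)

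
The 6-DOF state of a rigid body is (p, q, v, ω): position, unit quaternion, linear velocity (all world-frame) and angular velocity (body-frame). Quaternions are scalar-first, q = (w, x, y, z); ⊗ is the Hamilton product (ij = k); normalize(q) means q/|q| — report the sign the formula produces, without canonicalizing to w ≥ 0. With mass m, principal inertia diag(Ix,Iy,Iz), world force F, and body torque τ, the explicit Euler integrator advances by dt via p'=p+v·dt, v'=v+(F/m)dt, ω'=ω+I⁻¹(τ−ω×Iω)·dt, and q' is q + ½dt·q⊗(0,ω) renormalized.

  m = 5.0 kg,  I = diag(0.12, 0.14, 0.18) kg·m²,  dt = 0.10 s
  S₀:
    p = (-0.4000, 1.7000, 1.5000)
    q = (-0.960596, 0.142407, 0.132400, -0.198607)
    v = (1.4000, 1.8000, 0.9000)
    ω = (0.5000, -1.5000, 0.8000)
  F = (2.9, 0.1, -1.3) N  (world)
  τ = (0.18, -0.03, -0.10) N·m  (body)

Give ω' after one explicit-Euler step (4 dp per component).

ω' = (0.6900, -1.5043, 0.7528)

ω×(Iω) gyroscopic = (-0.0480, -0.0240, -0.0150)
(τ − ω×Iω)/I = (1.9000, -0.0429, -0.4722)
ω + α·dt = (0.6900, -1.5043, 0.7528)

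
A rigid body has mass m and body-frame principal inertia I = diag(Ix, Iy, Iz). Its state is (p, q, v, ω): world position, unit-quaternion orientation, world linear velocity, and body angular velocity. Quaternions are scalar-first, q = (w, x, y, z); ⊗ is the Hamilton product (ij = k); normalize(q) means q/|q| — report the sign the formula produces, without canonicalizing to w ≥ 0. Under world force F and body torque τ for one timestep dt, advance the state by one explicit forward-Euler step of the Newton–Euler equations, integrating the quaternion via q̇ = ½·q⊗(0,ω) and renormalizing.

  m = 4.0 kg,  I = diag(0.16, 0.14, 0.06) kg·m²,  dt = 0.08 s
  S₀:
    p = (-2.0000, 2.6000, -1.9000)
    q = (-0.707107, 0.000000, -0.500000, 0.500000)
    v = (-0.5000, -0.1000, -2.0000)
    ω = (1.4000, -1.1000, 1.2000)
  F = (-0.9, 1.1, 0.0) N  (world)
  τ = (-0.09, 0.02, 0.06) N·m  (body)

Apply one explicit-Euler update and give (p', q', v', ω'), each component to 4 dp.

p' = p + v·dt = (-2.0400, 2.5920, -2.0600)
new velocity v' = (-0.5180, -0.0780, -2.0000)
ω×(Iω) gyroscopic = (0.1056, 0.1680, 0.0308)
angular accel α = (-1.2225, -1.0571, 0.4867)
new body rate ω' = (1.3022, -1.1846, 1.2389)
q⊗(0,ω) = (-1.1500000, -1.0399498, 1.4778177, -0.1485284)
q' = normalize(q + ½dt·q⊗(0,ω)) = (-0.7503, -0.0414, -0.4393, 0.4922)

p' = (-2.0400, 2.5920, -2.0600)
q' = (-0.7503, -0.0414, -0.4393, 0.4922)
v' = (-0.5180, -0.0780, -2.0000)
ω' = (1.3022, -1.1846, 1.2389)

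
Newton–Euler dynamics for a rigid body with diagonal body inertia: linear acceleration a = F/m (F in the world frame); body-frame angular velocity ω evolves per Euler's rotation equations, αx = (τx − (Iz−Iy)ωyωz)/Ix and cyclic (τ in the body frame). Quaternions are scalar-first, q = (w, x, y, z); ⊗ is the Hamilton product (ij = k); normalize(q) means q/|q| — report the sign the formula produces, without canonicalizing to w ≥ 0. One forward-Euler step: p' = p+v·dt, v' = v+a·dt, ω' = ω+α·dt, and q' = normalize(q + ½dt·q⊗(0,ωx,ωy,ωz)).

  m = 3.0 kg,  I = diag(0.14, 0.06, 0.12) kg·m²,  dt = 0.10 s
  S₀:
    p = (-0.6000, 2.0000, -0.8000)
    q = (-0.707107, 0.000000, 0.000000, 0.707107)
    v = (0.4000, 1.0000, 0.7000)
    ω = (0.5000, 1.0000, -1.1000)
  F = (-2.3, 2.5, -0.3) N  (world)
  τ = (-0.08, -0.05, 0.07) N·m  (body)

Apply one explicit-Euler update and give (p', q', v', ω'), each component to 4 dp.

p' = (-0.5600, 2.1000, -0.7300)
q' = (-0.6662, -0.0529, -0.0176, 0.7437)
v' = (0.3233, 1.0833, 0.6900)
ω' = (0.4900, 0.9350, -1.0083)

linear accel F/m = (-0.7667, 0.8333, -0.1000)
p + v·dt = (-0.5600, 2.1000, -0.7300)
v + (F/m)dt = (0.3233, 1.0833, 0.6900)
precession coupling ω×(Iω) = (-0.0660, -0.0110, -0.0400)
α = I⁻¹(τ − ω×Iω) = (-0.1000, -0.6500, 0.9167)
ω' = ω + α·dt = (0.4900, 0.9350, -1.0083)
Hamilton product q⊗(0,ω) = (0.7778177, -1.0606605, -0.3535535, 0.7778177)
q' = normalize(q + ½dt·q⊗(0,ω)) = (-0.6662, -0.0529, -0.0176, 0.7437)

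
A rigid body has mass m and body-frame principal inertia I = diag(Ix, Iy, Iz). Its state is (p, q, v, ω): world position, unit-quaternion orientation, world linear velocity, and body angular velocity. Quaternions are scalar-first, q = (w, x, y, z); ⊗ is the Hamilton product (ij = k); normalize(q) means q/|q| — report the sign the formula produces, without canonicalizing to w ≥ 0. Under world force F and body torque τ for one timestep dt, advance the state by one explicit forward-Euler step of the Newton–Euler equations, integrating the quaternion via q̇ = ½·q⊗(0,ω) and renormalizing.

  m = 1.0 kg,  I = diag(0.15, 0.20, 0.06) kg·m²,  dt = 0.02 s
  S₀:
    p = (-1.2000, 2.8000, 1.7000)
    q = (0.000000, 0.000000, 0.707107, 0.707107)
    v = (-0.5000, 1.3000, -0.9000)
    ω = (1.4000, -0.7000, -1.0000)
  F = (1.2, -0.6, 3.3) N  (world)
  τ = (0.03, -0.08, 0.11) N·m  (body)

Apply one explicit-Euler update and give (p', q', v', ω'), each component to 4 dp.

p' = (-1.2100, 2.8260, 1.6820)
q' = (0.0120, -0.0021, 0.7169, 0.6971)
v' = (-0.4760, 1.2880, -0.8340)
ω' = (1.4171, -0.6954, -0.9470)

gyro term ω×Iω = (-0.0980, -0.1260, -0.0490)
angular accel α = (0.8533, 0.2300, 2.6500)
ω + α·dt = (1.4171, -0.6954, -0.9470)
2q̇ = q⊗(0,ω) = (1.2020819, -0.2121321, 0.9899498, -0.9899498)
updated quaternion q' = (0.0120, -0.0021, 0.7169, 0.6971)
linear accel F/m = (1.2000, -0.6000, 3.3000)
new position p' = (-1.2100, 2.8260, 1.6820)
v + (F/m)dt = (-0.4760, 1.2880, -0.8340)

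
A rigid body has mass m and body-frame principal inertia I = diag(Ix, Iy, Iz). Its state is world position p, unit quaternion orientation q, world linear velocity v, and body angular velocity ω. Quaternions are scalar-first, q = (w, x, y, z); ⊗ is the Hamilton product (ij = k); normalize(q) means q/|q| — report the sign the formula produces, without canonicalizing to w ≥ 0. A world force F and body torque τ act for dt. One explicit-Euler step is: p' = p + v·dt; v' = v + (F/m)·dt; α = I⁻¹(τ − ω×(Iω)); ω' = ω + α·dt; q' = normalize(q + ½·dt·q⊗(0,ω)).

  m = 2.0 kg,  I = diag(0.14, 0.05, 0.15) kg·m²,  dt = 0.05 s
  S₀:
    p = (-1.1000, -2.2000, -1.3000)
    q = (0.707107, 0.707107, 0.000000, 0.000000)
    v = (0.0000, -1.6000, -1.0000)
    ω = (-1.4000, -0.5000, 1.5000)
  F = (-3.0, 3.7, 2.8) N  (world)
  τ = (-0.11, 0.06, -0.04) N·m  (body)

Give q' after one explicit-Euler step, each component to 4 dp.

2q̇ = q⊗(0,ω) = (0.9899498, -0.9899498, -1.4142140, 0.7071070)
q + ½dt·q⊗(0,ω), renormalized = (0.7308, 0.6814, -0.0353, 0.0177)

q' = (0.7308, 0.6814, -0.0353, 0.0177)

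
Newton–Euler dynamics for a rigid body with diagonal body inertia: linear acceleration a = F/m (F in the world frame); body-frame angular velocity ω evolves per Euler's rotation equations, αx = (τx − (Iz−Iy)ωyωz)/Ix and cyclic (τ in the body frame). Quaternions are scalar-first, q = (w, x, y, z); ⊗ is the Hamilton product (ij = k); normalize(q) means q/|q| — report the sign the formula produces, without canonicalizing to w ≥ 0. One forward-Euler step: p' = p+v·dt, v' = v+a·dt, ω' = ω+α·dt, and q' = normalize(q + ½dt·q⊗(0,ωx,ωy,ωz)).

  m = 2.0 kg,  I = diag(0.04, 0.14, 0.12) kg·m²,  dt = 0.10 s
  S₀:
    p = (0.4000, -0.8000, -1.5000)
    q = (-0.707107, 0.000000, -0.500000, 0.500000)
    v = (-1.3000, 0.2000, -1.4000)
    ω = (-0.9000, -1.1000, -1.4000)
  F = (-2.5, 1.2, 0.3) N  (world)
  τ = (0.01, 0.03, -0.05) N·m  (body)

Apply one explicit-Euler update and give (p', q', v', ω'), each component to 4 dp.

p' = (0.2700, -0.7800, -1.6400)
q' = (-0.6962, 0.0939, -0.4812, 0.5244)
v' = (-1.4250, 0.2600, -1.3850)
ω' = (-0.7980, -1.0066, -1.5242)

linear accel F/m = (-1.2500, 0.6000, 0.1500)
p + v·dt = (0.2700, -0.7800, -1.6400)
v + (F/m)dt = (-1.4250, 0.2600, -1.3850)
precession coupling ω×(Iω) = (-0.0308, -0.1008, 0.0990)
α = I⁻¹(τ − ω×Iω) = (1.0200, 0.9343, -1.2417)
new body rate ω' = (-0.7980, -1.0066, -1.5242)
q⊗(0,ω) = (0.1500000, 1.8863963, 0.3278177, 0.5399498)
q' = normalize(q + ½dt·q⊗(0,ω)) = (-0.6962, 0.0939, -0.4812, 0.5244)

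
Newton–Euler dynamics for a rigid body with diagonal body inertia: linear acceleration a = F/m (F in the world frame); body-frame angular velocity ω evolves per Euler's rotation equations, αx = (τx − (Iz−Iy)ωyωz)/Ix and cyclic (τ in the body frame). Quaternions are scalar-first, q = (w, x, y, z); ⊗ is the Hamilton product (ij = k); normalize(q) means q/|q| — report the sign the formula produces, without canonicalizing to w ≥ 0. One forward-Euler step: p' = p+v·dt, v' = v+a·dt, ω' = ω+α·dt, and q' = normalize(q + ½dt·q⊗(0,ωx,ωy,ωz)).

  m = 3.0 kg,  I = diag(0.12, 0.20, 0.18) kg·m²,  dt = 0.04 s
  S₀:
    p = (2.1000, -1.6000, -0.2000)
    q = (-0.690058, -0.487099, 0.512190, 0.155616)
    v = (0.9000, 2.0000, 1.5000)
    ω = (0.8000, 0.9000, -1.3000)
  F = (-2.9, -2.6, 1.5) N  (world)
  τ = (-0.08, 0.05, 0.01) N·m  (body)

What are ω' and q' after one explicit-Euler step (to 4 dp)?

ω' = (0.7655, 0.8975, -1.3106)
q' = (-0.6870, -0.5139, 0.4893, 0.1565)

ω×(Iω) gyroscopic = (0.0234, 0.0624, 0.0576)
(τ − ω×Iω)/I = (-0.8617, -0.0620, -0.2644)
ω' = ω + α·dt = (0.7655, 0.8975, -1.3106)
Hamilton product q⊗(0,ω) = (0.1310090, -1.3579478, -1.1297881, 0.0489343)
updated quaternion q' = (-0.6870, -0.5139, 0.4893, 0.1565)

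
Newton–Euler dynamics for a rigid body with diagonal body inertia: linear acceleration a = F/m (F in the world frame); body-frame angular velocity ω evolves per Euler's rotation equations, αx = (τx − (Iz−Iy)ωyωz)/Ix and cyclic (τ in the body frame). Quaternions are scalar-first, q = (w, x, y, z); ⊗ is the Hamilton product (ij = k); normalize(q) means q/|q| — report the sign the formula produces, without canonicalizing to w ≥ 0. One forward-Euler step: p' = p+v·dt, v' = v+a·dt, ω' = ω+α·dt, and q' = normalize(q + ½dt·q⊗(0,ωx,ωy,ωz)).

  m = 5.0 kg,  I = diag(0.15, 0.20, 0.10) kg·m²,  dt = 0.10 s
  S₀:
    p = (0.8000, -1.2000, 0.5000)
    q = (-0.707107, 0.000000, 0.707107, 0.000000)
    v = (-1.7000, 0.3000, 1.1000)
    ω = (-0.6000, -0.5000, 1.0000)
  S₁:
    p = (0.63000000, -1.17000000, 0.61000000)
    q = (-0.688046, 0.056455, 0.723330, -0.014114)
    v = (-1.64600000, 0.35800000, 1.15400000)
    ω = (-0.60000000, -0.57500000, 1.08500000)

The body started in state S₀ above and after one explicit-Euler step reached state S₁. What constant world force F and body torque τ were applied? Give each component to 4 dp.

F = (2.7000, 2.9000, 2.7000)
τ = (0.0500, -0.1800, 0.1000)

Δv = v₁−v₀ = (0.05400000, 0.05800000, 0.05400000)
m·(v₁−v₀)/dt = (2.7000, 2.9000, 2.7000)
rate change Δω = (0.00000000, -0.07500000, 0.08500000)
precession coupling = (0.0500, -0.0300, 0.0150)
τ = I·(Δω/dt) + ω₀×(Iω₀) = (0.0500, -0.1800, 0.1000)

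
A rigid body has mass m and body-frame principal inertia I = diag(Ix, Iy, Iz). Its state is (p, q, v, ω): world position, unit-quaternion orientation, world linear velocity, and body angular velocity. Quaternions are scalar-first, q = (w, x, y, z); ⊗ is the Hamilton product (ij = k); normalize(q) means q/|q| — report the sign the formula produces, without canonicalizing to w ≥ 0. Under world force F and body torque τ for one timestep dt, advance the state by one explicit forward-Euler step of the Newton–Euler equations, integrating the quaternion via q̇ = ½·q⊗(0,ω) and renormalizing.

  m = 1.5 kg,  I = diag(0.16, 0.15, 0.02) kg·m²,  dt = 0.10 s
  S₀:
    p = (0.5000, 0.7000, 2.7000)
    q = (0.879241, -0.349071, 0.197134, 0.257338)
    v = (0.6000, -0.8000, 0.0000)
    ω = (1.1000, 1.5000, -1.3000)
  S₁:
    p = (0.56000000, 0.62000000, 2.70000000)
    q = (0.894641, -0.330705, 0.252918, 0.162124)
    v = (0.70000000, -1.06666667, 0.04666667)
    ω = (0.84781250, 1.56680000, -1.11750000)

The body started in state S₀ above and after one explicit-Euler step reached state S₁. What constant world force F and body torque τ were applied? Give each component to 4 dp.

F = (1.5000, -4.0000, 0.7000)
τ = (-0.1500, -0.1000, 0.0200)

rate change Δω = (-0.25218750, 0.06680000, 0.18250000)
applied torque τ = (-0.1500, -0.1000, 0.0200)
v₁ − v₀ = (0.10000000, -0.26666667, 0.04666667)
applied force F = (1.5000, -4.0000, 0.7000)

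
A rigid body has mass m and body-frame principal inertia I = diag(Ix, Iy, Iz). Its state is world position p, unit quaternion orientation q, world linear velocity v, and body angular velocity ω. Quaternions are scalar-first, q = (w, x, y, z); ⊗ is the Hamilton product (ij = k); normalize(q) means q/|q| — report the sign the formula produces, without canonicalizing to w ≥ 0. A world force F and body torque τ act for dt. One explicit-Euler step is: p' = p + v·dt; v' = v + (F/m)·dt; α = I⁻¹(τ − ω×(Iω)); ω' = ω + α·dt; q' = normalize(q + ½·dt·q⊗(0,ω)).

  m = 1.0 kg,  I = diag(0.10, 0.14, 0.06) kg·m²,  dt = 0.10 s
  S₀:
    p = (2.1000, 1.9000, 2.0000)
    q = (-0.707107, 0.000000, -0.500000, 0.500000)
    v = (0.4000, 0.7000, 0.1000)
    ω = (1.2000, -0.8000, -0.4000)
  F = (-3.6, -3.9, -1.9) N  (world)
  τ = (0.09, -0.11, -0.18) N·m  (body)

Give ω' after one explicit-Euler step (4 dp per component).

angular accel α = (1.1560, -0.6486, -2.3600)
new body rate ω' = (1.3156, -0.8649, -0.6360)

ω' = (1.3156, -0.8649, -0.6360)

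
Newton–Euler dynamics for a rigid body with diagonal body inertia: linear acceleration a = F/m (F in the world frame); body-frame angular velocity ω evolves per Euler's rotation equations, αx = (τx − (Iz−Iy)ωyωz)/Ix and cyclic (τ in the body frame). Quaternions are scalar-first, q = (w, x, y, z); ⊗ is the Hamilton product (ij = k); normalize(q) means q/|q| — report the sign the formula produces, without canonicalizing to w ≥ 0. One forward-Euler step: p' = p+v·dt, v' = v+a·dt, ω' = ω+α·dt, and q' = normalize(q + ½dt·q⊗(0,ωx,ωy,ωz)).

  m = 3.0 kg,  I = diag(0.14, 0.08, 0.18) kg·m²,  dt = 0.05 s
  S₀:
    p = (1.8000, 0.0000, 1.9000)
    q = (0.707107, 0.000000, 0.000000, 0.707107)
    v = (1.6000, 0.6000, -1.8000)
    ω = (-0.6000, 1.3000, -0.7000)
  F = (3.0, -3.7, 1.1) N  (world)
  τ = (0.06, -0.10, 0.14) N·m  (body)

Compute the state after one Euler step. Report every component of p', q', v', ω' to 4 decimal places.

a = F/m = (1.0000, -1.2333, 0.3667)
p' = p + v·dt = (1.8800, 0.0300, 1.8100)
new velocity v' = (1.6500, 0.5383, -1.7817)
α = I⁻¹(τ − ω×Iω) = (1.0786, -1.0400, 0.5178)
ω + α·dt = (-0.5461, 1.2480, -0.6741)
2q̇ = q⊗(0,ω) = (0.4949749, -1.3435033, 0.4949749, -0.4949749)
q + ½dt·q⊗(0,ω), renormalized = (0.7189, -0.0336, 0.0124, 0.6942)

p' = (1.8800, 0.0300, 1.8100)
q' = (0.7189, -0.0336, 0.0124, 0.6942)
v' = (1.6500, 0.5383, -1.7817)
ω' = (-0.5461, 1.2480, -0.6741)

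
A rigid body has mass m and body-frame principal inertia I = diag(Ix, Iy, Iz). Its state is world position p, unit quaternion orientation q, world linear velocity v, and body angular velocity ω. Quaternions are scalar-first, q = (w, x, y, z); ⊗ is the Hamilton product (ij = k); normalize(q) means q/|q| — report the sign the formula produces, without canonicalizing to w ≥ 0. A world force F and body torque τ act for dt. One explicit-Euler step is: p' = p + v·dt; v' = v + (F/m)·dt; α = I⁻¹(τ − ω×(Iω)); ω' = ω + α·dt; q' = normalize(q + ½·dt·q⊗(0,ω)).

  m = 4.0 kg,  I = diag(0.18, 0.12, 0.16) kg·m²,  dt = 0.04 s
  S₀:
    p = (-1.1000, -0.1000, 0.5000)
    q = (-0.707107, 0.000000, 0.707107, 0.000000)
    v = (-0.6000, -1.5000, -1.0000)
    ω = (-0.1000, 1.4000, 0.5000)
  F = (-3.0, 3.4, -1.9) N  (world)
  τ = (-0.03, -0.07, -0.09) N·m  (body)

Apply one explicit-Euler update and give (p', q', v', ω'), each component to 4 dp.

p' = (-1.1240, -0.1600, 0.4600)
q' = (-0.7266, 0.0085, 0.6870, -0.0057)
v' = (-0.6300, -1.4660, -1.0190)
ω' = (-0.1129, 1.3770, 0.4754)

a = (-0.7500, 0.8500, -0.4750)
p + v·dt = (-1.1240, -0.1600, 0.4600)
v' = v + a·dt = (-0.6300, -1.4660, -1.0190)
gyro term ω×Iω = (0.0280, -0.0010, 0.0084)
α = I⁻¹(τ − ω×Iω) = (-0.3222, -0.5750, -0.6150)
ω + α·dt = (-0.1129, 1.3770, 0.4754)
q⊗(0,ω) = (-0.9899498, 0.4242642, -0.9899498, -0.2828428)
updated quaternion q' = (-0.7266, 0.0085, 0.6870, -0.0057)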